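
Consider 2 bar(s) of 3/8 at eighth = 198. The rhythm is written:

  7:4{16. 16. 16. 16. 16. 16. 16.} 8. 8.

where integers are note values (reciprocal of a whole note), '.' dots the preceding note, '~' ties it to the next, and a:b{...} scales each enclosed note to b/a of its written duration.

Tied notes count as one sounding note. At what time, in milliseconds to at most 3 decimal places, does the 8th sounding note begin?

note 8 onset = 3b = 909.091ms

1. 0.0ms @ 0 + 129.87ms (3/7)
2. 129.87ms @ 3/7 + 129.87ms (3/7)
3. 259.74ms @ 6/7 + 129.87ms (3/7)
4. 389.61ms @ 9/7 + 129.87ms (3/7)
5. 519.481ms @ 12/7 + 129.87ms (3/7)
6. 649.351ms @ 15/7 + 129.87ms (3/7)
7. 779.221ms @ 18/7 + 129.87ms (3/7)
8. 909.091ms @ 3 + 454.545ms (3/2)
9. 1363.636ms @ 9/2 + 454.545ms (3/2)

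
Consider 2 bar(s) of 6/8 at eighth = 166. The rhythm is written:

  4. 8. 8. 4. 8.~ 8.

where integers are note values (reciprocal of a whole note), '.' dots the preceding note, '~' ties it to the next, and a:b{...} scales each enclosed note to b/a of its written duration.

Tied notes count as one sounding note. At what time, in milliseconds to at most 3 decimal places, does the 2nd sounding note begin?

1. 0.0ms @ 0 + 1084.337ms (3)
2. 1084.337ms @ 3 + 542.169ms (3/2)
3. 1626.506ms @ 9/2 + 542.169ms (3/2)
4. 2168.675ms @ 6 + 1084.337ms (3)
5. 3253.012ms @ 9 + 1084.337ms (3)

note 2 onset = 3b = 1084.337ms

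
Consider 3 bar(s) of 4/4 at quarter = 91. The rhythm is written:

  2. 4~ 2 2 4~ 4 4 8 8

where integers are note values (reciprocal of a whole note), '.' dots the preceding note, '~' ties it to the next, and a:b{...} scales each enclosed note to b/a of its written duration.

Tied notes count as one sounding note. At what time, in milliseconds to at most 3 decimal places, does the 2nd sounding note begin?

note 2 onset = 3b = 1978.022ms

1. 0.0ms @ 0 + 1978.022ms (3)
2. 1978.022ms @ 3 + 1978.022ms (3)
3. 3956.044ms @ 6 + 1318.681ms (2)
4. 5274.725ms @ 8 + 1318.681ms (2)
5. 6593.407ms @ 10 + 659.341ms (1)
6. 7252.747ms @ 11 + 329.67ms (1/2)
7. 7582.418ms @ 23/2 + 329.67ms (1/2)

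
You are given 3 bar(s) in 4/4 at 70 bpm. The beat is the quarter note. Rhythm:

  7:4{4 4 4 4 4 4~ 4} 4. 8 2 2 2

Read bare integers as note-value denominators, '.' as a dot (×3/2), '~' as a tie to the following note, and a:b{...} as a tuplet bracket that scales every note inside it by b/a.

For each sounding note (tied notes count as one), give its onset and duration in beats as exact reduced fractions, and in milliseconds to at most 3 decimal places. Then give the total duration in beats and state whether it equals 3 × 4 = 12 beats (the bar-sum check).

1) 0.0ms=0b +489.796ms=4/7b
2) 489.796ms=4/7b +489.796ms=4/7b
3) 979.592ms=8/7b +489.796ms=4/7b
4) 1469.388ms=12/7b +489.796ms=4/7b
5) 1959.184ms=16/7b +489.796ms=4/7b
6) 2448.98ms=20/7b +979.592ms=8/7b
7) 3428.571ms=4b +1285.714ms=3/2b
8) 4714.286ms=11/2b +428.571ms=1/2b
9) 5142.857ms=6b +1714.286ms=2b
10) 6857.143ms=8b +1714.286ms=2b
11) 8571.429ms=10b +1714.286ms=2b
Σ=12b of 12 (70bpm 4/4) — PASS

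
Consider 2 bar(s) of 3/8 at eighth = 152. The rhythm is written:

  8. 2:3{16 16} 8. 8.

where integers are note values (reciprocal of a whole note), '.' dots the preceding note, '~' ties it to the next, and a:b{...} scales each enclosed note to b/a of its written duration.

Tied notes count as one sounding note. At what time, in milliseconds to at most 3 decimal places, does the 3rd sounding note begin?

1. 0.0ms @ 0 + 592.105ms (3/2)
2. 592.105ms @ 3/2 + 296.053ms (3/4)
3. 888.158ms @ 9/4 + 296.053ms (3/4)
4. 1184.211ms @ 3 + 592.105ms (3/2)
5. 1776.316ms @ 9/2 + 592.105ms (3/2)

note 3 onset = 9/4b = 888.158ms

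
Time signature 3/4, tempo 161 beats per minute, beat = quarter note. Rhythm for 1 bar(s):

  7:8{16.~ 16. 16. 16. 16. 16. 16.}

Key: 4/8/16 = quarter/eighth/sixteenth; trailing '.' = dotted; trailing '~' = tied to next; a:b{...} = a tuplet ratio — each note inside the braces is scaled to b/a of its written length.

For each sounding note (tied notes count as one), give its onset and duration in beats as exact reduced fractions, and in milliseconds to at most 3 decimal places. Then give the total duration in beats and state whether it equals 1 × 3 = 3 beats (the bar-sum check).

1) 0.0ms=0b +319.432ms=6/7b
2) 319.432ms=6/7b +159.716ms=3/7b
3) 479.148ms=9/7b +159.716ms=3/7b
4) 638.864ms=12/7b +159.716ms=3/7b
5) 798.58ms=15/7b +159.716ms=3/7b
6) 958.296ms=18/7b +159.716ms=3/7b
Σ=3b of 3 (161bpm 3/4) — PASS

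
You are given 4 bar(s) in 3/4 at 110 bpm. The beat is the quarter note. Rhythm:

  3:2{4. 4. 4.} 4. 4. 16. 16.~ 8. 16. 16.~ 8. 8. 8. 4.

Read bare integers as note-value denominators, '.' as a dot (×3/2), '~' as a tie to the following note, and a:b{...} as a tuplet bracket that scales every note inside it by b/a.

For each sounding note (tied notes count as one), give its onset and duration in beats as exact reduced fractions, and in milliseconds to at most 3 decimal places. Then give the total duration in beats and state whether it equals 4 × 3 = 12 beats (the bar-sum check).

1) 0.0ms=0b +545.455ms=1b
2) 545.455ms=1b +545.455ms=1b
3) 1090.909ms=2b +545.455ms=1b
4) 1636.364ms=3b +818.182ms=3/2b
5) 2454.545ms=9/2b +818.182ms=3/2b
6) 3272.727ms=6b +204.545ms=3/8b
7) 3477.273ms=51/8b +613.636ms=9/8b
8) 4090.909ms=15/2b +204.545ms=3/8b
9) 4295.455ms=63/8b +613.636ms=9/8b
10) 4909.091ms=9b +409.091ms=3/4b
11) 5318.182ms=39/4b +409.091ms=3/4b
12) 5727.273ms=21/2b +818.182ms=3/2b
Σ=12b of 12 (110bpm 3/4) — PASS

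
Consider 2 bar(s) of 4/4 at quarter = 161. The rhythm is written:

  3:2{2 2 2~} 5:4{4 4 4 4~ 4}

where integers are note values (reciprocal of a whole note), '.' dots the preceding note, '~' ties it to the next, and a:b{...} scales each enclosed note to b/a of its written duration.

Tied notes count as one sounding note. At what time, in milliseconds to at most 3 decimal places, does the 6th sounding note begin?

1. 0.0ms @ 0 + 496.894ms (4/3)
2. 496.894ms @ 4/3 + 496.894ms (4/3)
3. 993.789ms @ 8/3 + 795.031ms (32/15)
4. 1788.82ms @ 24/5 + 298.137ms (4/5)
5. 2086.957ms @ 28/5 + 298.137ms (4/5)
6. 2385.093ms @ 32/5 + 596.273ms (8/5)

note 6 onset = 32/5b = 2385.093ms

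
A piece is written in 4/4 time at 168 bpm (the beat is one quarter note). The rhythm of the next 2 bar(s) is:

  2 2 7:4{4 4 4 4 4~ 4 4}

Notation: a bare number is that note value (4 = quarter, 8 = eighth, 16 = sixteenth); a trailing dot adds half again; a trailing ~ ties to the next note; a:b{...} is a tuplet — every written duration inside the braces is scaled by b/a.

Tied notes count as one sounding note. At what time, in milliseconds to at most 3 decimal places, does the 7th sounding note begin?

note 7 onset = 44/7b = 2244.898ms

1. 0.0ms @ 0 + 714.286ms (2)
2. 714.286ms @ 2 + 714.286ms (2)
3. 1428.571ms @ 4 + 204.082ms (4/7)
4. 1632.653ms @ 32/7 + 204.082ms (4/7)
5. 1836.735ms @ 36/7 + 204.082ms (4/7)
6. 2040.816ms @ 40/7 + 204.082ms (4/7)
7. 2244.898ms @ 44/7 + 408.163ms (8/7)
8. 2653.061ms @ 52/7 + 204.082ms (4/7)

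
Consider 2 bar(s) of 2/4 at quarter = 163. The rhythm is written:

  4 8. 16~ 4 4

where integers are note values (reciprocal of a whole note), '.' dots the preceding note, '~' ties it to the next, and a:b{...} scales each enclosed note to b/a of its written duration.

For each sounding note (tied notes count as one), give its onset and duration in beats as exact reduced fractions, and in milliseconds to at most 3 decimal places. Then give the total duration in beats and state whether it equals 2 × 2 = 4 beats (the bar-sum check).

1) 0.0ms=0b +368.098ms=1b
2) 368.098ms=1b +276.074ms=3/4b
3) 644.172ms=7/4b +460.123ms=5/4b
4) 1104.294ms=3b +368.098ms=1b
Σ=4b of 4 (163bpm 2/4) — PASS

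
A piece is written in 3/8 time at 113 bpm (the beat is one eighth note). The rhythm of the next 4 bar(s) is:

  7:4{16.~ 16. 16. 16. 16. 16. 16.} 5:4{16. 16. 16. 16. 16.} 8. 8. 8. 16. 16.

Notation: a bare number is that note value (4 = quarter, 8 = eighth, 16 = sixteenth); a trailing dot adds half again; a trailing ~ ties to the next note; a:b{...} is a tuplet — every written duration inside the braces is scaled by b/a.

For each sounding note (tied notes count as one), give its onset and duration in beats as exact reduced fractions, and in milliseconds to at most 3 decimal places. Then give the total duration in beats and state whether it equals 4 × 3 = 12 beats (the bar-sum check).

1) 0.0ms=0b +455.12ms=6/7b
2) 455.12ms=6/7b +227.56ms=3/7b
3) 682.68ms=9/7b +227.56ms=3/7b
4) 910.24ms=12/7b +227.56ms=3/7b
5) 1137.8ms=15/7b +227.56ms=3/7b
6) 1365.36ms=18/7b +227.56ms=3/7b
7) 1592.92ms=3b +318.584ms=3/5b
8) 1911.504ms=18/5b +318.584ms=3/5b
9) 2230.088ms=21/5b +318.584ms=3/5b
10) 2548.673ms=24/5b +318.584ms=3/5b
11) 2867.257ms=27/5b +318.584ms=3/5b
12) 3185.841ms=6b +796.46ms=3/2b
13) 3982.301ms=15/2b +796.46ms=3/2b
14) 4778.761ms=9b +796.46ms=3/2b
15) 5575.221ms=21/2b +398.23ms=3/4b
16) 5973.451ms=45/4b +398.23ms=3/4b
Σ=12b of 12 (113bpm 3/8) — PASS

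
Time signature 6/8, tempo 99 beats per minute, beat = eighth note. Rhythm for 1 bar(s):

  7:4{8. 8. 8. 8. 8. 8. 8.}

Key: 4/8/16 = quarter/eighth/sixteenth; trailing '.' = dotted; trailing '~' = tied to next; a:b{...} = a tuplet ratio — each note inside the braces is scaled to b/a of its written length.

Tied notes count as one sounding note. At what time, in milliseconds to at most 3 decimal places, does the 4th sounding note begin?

1. 0.0ms @ 0 + 519.481ms (6/7)
2. 519.481ms @ 6/7 + 519.481ms (6/7)
3. 1038.961ms @ 12/7 + 519.481ms (6/7)
4. 1558.442ms @ 18/7 + 519.481ms (6/7)
5. 2077.922ms @ 24/7 + 519.481ms (6/7)
6. 2597.403ms @ 30/7 + 519.481ms (6/7)
7. 3116.883ms @ 36/7 + 519.481ms (6/7)

note 4 onset = 18/7b = 1558.442ms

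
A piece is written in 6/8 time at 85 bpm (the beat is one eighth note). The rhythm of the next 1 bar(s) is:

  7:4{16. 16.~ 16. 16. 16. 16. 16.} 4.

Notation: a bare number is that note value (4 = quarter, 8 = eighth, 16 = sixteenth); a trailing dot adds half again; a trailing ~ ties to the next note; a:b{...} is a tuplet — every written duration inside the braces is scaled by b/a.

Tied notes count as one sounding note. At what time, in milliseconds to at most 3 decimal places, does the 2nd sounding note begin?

1. 0.0ms @ 0 + 302.521ms (3/7)
2. 302.521ms @ 3/7 + 605.042ms (6/7)
3. 907.563ms @ 9/7 + 302.521ms (3/7)
4. 1210.084ms @ 12/7 + 302.521ms (3/7)
5. 1512.605ms @ 15/7 + 302.521ms (3/7)
6. 1815.126ms @ 18/7 + 302.521ms (3/7)
7. 2117.647ms @ 3 + 2117.647ms (3)

note 2 onset = 3/7b = 302.521ms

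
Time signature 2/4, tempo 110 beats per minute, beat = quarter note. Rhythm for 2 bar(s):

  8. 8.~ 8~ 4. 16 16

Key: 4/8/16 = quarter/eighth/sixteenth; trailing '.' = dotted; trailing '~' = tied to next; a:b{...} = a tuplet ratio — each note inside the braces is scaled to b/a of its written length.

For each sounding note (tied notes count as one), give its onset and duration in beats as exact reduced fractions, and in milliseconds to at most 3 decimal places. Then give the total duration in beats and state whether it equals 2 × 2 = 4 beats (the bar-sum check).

1) 0.0ms=0b +409.091ms=3/4b
2) 409.091ms=3/4b +1500.0ms=11/4b
3) 1909.091ms=7/2b +136.364ms=1/4b
4) 2045.455ms=15/4b +136.364ms=1/4b
Σ=4b of 4 (110bpm 2/4) — PASS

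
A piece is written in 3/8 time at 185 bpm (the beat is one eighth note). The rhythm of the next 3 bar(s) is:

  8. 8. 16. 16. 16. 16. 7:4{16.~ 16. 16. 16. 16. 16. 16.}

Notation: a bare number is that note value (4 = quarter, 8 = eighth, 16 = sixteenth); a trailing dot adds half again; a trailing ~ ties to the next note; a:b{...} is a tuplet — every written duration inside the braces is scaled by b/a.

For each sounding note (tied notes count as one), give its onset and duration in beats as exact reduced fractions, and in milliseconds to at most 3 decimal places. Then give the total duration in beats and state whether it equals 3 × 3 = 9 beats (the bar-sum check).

1) 0.0ms=0b +486.486ms=3/2b
2) 486.486ms=3/2b +486.486ms=3/2b
3) 972.973ms=3b +243.243ms=3/4b
4) 1216.216ms=15/4b +243.243ms=3/4b
5) 1459.459ms=9/2b +243.243ms=3/4b
6) 1702.703ms=21/4b +243.243ms=3/4b
7) 1945.946ms=6b +277.992ms=6/7b
8) 2223.938ms=48/7b +138.996ms=3/7b
9) 2362.934ms=51/7b +138.996ms=3/7b
10) 2501.931ms=54/7b +138.996ms=3/7b
11) 2640.927ms=57/7b +138.996ms=3/7b
12) 2779.923ms=60/7b +138.996ms=3/7b
Σ=9b of 9 (185bpm 3/8) — PASS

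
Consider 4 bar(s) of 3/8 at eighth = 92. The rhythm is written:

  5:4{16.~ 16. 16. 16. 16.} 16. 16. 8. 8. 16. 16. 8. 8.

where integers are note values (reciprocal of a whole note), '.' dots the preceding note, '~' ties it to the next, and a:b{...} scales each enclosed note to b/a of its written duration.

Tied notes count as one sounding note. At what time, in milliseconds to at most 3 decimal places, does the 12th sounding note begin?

1. 0.0ms @ 0 + 782.609ms (6/5)
2. 782.609ms @ 6/5 + 391.304ms (3/5)
3. 1173.913ms @ 9/5 + 391.304ms (3/5)
4. 1565.217ms @ 12/5 + 391.304ms (3/5)
5. 1956.522ms @ 3 + 489.13ms (3/4)
6. 2445.652ms @ 15/4 + 489.13ms (3/4)
7. 2934.783ms @ 9/2 + 978.261ms (3/2)
8. 3913.043ms @ 6 + 978.261ms (3/2)
9. 4891.304ms @ 15/2 + 489.13ms (3/4)
10. 5380.435ms @ 33/4 + 489.13ms (3/4)
11. 5869.565ms @ 9 + 978.261ms (3/2)
12. 6847.826ms @ 21/2 + 978.261ms (3/2)

note 12 onset = 21/2b = 6847.826ms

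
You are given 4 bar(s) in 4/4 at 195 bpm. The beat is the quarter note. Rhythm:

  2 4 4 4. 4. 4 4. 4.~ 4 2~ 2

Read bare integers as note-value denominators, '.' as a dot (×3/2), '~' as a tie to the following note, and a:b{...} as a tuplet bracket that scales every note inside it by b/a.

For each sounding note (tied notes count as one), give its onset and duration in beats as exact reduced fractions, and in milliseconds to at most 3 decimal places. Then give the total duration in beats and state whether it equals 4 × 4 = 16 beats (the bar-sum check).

1) 0.0ms=0b +615.385ms=2b
2) 615.385ms=2b +307.692ms=1b
3) 923.077ms=3b +307.692ms=1b
4) 1230.769ms=4b +461.538ms=3/2b
5) 1692.308ms=11/2b +461.538ms=3/2b
6) 2153.846ms=7b +307.692ms=1b
7) 2461.538ms=8b +461.538ms=3/2b
8) 2923.077ms=19/2b +769.231ms=5/2b
9) 3692.308ms=12b +1230.769ms=4b
Σ=16b of 16 (195bpm 4/4) — PASS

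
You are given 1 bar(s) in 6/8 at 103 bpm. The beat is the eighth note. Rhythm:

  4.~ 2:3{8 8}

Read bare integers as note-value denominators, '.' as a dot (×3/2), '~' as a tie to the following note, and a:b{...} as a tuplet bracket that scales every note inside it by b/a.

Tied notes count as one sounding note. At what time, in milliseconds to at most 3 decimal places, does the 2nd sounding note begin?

note 2 onset = 9/2b = 2621.359ms

1. 0.0ms @ 0 + 2621.359ms (9/2)
2. 2621.359ms @ 9/2 + 873.786ms (3/2)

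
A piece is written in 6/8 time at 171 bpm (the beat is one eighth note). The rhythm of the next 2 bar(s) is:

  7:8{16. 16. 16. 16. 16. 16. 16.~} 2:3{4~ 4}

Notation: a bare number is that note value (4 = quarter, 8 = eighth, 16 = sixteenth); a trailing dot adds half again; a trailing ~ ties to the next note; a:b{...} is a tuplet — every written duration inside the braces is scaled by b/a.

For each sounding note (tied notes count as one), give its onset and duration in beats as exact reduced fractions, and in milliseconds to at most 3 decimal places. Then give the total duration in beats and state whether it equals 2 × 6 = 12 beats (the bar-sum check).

1) 0.0ms=0b +300.752ms=6/7b
2) 300.752ms=6/7b +300.752ms=6/7b
3) 601.504ms=12/7b +300.752ms=6/7b
4) 902.256ms=18/7b +300.752ms=6/7b
5) 1203.008ms=24/7b +300.752ms=6/7b
6) 1503.759ms=30/7b +300.752ms=6/7b
7) 1804.511ms=36/7b +2406.015ms=48/7b
Σ=12b of 12 (171bpm 6/8) — PASS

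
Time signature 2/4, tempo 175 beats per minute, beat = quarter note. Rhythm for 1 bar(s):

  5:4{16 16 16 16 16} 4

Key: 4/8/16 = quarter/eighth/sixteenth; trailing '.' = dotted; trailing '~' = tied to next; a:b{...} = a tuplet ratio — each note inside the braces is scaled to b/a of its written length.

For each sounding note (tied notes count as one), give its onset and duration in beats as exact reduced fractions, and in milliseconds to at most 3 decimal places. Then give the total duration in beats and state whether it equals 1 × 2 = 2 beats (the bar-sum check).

1) 0.0ms=0b +68.571ms=1/5b
2) 68.571ms=1/5b +68.571ms=1/5b
3) 137.143ms=2/5b +68.571ms=1/5b
4) 205.714ms=3/5b +68.571ms=1/5b
5) 274.286ms=4/5b +68.571ms=1/5b
6) 342.857ms=1b +342.857ms=1b
Σ=2b of 2 (175bpm 2/4) — PASS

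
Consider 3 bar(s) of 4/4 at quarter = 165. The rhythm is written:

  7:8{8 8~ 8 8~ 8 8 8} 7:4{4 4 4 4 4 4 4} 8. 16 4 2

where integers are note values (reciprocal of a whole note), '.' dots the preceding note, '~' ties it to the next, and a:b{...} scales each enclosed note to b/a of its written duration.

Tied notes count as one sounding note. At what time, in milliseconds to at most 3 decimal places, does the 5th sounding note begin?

note 5 onset = 24/7b = 1246.753ms

1. 0.0ms @ 0 + 207.792ms (4/7)
2. 207.792ms @ 4/7 + 415.584ms (8/7)
3. 623.377ms @ 12/7 + 415.584ms (8/7)
4. 1038.961ms @ 20/7 + 207.792ms (4/7)
5. 1246.753ms @ 24/7 + 207.792ms (4/7)
6. 1454.545ms @ 4 + 207.792ms (4/7)
7. 1662.338ms @ 32/7 + 207.792ms (4/7)
8. 1870.13ms @ 36/7 + 207.792ms (4/7)
9. 2077.922ms @ 40/7 + 207.792ms (4/7)
10. 2285.714ms @ 44/7 + 207.792ms (4/7)
11. 2493.506ms @ 48/7 + 207.792ms (4/7)
12. 2701.299ms @ 52/7 + 207.792ms (4/7)
13. 2909.091ms @ 8 + 272.727ms (3/4)
14. 3181.818ms @ 35/4 + 90.909ms (1/4)
15. 3272.727ms @ 9 + 363.636ms (1)
16. 3636.364ms @ 10 + 727.273ms (2)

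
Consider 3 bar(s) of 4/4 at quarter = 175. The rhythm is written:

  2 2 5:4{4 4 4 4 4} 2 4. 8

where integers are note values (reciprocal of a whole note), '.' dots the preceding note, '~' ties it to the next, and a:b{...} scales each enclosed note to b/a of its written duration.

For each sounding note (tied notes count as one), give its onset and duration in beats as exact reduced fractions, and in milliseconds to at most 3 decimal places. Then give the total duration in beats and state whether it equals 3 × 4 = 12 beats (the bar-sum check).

1) 0.0ms=0b +685.714ms=2b
2) 685.714ms=2b +685.714ms=2b
3) 1371.429ms=4b +274.286ms=4/5b
4) 1645.714ms=24/5b +274.286ms=4/5b
5) 1920.0ms=28/5b +274.286ms=4/5b
6) 2194.286ms=32/5b +274.286ms=4/5b
7) 2468.571ms=36/5b +274.286ms=4/5b
8) 2742.857ms=8b +685.714ms=2b
9) 3428.571ms=10b +514.286ms=3/2b
10) 3942.857ms=23/2b +171.429ms=1/2b
Σ=12b of 12 (175bpm 4/4) — PASS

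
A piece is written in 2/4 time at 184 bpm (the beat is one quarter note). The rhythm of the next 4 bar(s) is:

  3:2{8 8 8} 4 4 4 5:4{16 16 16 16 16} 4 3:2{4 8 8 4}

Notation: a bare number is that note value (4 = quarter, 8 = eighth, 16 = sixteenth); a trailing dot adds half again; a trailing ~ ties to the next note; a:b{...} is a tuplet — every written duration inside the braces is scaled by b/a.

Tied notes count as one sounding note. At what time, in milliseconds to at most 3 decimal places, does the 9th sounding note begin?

note 9 onset = 22/5b = 1434.783ms

1. 0.0ms @ 0 + 108.696ms (1/3)
2. 108.696ms @ 1/3 + 108.696ms (1/3)
3. 217.391ms @ 2/3 + 108.696ms (1/3)
4. 326.087ms @ 1 + 326.087ms (1)
5. 652.174ms @ 2 + 326.087ms (1)
6. 978.261ms @ 3 + 326.087ms (1)
7. 1304.348ms @ 4 + 65.217ms (1/5)
8. 1369.565ms @ 21/5 + 65.217ms (1/5)
9. 1434.783ms @ 22/5 + 65.217ms (1/5)
10. 1500.0ms @ 23/5 + 65.217ms (1/5)
11. 1565.217ms @ 24/5 + 65.217ms (1/5)
12. 1630.435ms @ 5 + 326.087ms (1)
13. 1956.522ms @ 6 + 217.391ms (2/3)
14. 2173.913ms @ 20/3 + 108.696ms (1/3)
15. 2282.609ms @ 7 + 108.696ms (1/3)
16. 2391.304ms @ 22/3 + 217.391ms (2/3)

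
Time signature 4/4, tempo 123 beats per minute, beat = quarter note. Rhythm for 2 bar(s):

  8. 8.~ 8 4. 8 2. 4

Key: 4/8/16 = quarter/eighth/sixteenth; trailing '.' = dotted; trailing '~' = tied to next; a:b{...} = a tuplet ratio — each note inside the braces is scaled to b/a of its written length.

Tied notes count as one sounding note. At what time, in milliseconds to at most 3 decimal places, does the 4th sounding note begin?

1. 0.0ms @ 0 + 365.854ms (3/4)
2. 365.854ms @ 3/4 + 609.756ms (5/4)
3. 975.61ms @ 2 + 731.707ms (3/2)
4. 1707.317ms @ 7/2 + 243.902ms (1/2)
5. 1951.22ms @ 4 + 1463.415ms (3)
6. 3414.634ms @ 7 + 487.805ms (1)

note 4 onset = 7/2b = 1707.317ms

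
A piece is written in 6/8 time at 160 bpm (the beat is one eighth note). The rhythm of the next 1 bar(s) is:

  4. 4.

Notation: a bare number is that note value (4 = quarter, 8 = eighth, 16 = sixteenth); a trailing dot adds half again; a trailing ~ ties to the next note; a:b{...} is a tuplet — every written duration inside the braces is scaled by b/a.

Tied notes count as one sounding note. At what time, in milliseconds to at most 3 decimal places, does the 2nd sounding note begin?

note 2 onset = 3b = 1125.0ms

1. 0.0ms @ 0 + 1125.0ms (3)
2. 1125.0ms @ 3 + 1125.0ms (3)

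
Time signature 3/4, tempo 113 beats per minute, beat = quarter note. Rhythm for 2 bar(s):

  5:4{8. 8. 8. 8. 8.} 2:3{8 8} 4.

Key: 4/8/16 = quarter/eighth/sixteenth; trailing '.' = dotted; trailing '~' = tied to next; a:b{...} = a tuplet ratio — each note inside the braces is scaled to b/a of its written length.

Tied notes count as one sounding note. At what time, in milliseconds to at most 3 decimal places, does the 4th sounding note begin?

note 4 onset = 9/5b = 955.752ms

1. 0.0ms @ 0 + 318.584ms (3/5)
2. 318.584ms @ 3/5 + 318.584ms (3/5)
3. 637.168ms @ 6/5 + 318.584ms (3/5)
4. 955.752ms @ 9/5 + 318.584ms (3/5)
5. 1274.336ms @ 12/5 + 318.584ms (3/5)
6. 1592.92ms @ 3 + 398.23ms (3/4)
7. 1991.15ms @ 15/4 + 398.23ms (3/4)
8. 2389.381ms @ 9/2 + 796.46ms (3/2)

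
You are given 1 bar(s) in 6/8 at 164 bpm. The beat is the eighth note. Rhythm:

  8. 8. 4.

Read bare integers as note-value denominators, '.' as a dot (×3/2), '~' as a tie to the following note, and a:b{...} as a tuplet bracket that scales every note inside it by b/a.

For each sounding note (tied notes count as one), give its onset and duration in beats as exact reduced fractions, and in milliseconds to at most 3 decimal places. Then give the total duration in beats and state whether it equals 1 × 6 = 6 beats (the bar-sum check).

1) 0.0ms=0b +548.78ms=3/2b
2) 548.78ms=3/2b +548.78ms=3/2b
3) 1097.561ms=3b +1097.561ms=3b
Σ=6b of 6 (164bpm 6/8) — PASS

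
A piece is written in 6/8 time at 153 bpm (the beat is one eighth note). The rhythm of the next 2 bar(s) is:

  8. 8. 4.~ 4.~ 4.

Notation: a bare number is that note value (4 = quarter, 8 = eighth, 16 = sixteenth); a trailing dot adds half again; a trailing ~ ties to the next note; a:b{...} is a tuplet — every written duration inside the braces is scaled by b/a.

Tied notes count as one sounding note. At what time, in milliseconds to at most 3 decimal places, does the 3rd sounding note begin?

1. 0.0ms @ 0 + 588.235ms (3/2)
2. 588.235ms @ 3/2 + 588.235ms (3/2)
3. 1176.471ms @ 3 + 3529.412ms (9)

note 3 onset = 3b = 1176.471ms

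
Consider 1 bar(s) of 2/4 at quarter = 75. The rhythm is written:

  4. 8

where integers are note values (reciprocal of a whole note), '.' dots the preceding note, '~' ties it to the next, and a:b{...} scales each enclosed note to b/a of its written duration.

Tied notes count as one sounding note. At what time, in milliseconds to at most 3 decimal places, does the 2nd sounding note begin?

note 2 onset = 3/2b = 1200.0ms

1. 0.0ms @ 0 + 1200.0ms (3/2)
2. 1200.0ms @ 3/2 + 400.0ms (1/2)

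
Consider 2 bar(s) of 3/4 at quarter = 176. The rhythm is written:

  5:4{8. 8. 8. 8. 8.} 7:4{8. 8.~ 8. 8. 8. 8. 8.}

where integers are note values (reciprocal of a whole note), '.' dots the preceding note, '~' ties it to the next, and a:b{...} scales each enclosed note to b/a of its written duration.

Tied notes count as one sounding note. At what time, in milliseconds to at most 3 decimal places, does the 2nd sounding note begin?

1. 0.0ms @ 0 + 204.545ms (3/5)
2. 204.545ms @ 3/5 + 204.545ms (3/5)
3. 409.091ms @ 6/5 + 204.545ms (3/5)
4. 613.636ms @ 9/5 + 204.545ms (3/5)
5. 818.182ms @ 12/5 + 204.545ms (3/5)
6. 1022.727ms @ 3 + 146.104ms (3/7)
7. 1168.831ms @ 24/7 + 292.208ms (6/7)
8. 1461.039ms @ 30/7 + 146.104ms (3/7)
9. 1607.143ms @ 33/7 + 146.104ms (3/7)
10. 1753.247ms @ 36/7 + 146.104ms (3/7)
11. 1899.351ms @ 39/7 + 146.104ms (3/7)

note 2 onset = 3/5b = 204.545ms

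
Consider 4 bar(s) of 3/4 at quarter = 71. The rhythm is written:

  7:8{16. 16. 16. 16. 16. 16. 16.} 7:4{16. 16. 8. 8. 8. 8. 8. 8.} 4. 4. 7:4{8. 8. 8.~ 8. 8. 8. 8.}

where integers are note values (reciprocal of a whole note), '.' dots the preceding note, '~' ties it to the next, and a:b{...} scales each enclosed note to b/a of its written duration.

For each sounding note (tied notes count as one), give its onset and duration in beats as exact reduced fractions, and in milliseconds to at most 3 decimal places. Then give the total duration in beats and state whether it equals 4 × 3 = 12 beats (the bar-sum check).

1) 0.0ms=0b +362.173ms=3/7b
2) 362.173ms=3/7b +362.173ms=3/7b
3) 724.346ms=6/7b +362.173ms=3/7b
4) 1086.519ms=9/7b +362.173ms=3/7b
5) 1448.692ms=12/7b +362.173ms=3/7b
6) 1810.865ms=15/7b +362.173ms=3/7b
7) 2173.038ms=18/7b +362.173ms=3/7b
8) 2535.211ms=3b +181.087ms=3/14b
9) 2716.298ms=45/14b +181.087ms=3/14b
10) 2897.384ms=24/7b +362.173ms=3/7b
11) 3259.557ms=27/7b +362.173ms=3/7b
12) 3621.73ms=30/7b +362.173ms=3/7b
13) 3983.903ms=33/7b +362.173ms=3/7b
14) 4346.076ms=36/7b +362.173ms=3/7b
15) 4708.249ms=39/7b +362.173ms=3/7b
16) 5070.423ms=6b +1267.606ms=3/2b
17) 6338.028ms=15/2b +1267.606ms=3/2b
18) 7605.634ms=9b +362.173ms=3/7b
19) 7967.807ms=66/7b +362.173ms=3/7b
20) 8329.98ms=69/7b +724.346ms=6/7b
21) 9054.326ms=75/7b +362.173ms=3/7b
22) 9416.499ms=78/7b +362.173ms=3/7b
23) 9778.672ms=81/7b +362.173ms=3/7b
Σ=12b of 12 (71bpm 3/4) — PASS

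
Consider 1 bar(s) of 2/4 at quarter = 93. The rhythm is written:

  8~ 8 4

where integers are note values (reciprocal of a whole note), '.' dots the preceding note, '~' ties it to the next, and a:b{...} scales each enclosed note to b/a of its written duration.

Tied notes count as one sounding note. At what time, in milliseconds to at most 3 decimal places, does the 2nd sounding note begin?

note 2 onset = 1b = 645.161ms

1. 0.0ms @ 0 + 645.161ms (1)
2. 645.161ms @ 1 + 645.161ms (1)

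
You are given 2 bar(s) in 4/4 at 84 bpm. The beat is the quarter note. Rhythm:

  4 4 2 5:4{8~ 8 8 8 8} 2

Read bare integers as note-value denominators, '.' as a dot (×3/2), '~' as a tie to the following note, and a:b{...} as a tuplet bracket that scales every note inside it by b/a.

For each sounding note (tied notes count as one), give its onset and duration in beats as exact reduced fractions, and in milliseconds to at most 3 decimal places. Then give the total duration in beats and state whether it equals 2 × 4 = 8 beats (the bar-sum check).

1) 0.0ms=0b +714.286ms=1b
2) 714.286ms=1b +714.286ms=1b
3) 1428.571ms=2b +1428.571ms=2b
4) 2857.143ms=4b +571.429ms=4/5b
5) 3428.571ms=24/5b +285.714ms=2/5b
6) 3714.286ms=26/5b +285.714ms=2/5b
7) 4000.0ms=28/5b +285.714ms=2/5b
8) 4285.714ms=6b +1428.571ms=2b
Σ=8b of 8 (84bpm 4/4) — PASS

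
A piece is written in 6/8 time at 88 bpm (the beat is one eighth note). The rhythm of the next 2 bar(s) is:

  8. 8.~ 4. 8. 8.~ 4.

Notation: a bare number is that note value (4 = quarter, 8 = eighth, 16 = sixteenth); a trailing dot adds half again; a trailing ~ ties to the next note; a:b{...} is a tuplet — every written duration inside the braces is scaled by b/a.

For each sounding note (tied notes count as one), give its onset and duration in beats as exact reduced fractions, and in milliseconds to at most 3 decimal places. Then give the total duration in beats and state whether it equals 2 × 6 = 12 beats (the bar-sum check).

1) 0.0ms=0b +1022.727ms=3/2b
2) 1022.727ms=3/2b +3068.182ms=9/2b
3) 4090.909ms=6b +1022.727ms=3/2b
4) 5113.636ms=15/2b +3068.182ms=9/2b
Σ=12b of 12 (88bpm 6/8) — PASS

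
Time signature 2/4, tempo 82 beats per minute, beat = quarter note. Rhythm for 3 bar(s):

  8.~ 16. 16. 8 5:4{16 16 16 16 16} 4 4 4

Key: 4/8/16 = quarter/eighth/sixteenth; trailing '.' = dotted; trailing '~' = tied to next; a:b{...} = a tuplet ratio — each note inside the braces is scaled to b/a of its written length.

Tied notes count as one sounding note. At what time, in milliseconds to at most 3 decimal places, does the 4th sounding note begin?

note 4 onset = 2b = 1463.415ms

1. 0.0ms @ 0 + 823.171ms (9/8)
2. 823.171ms @ 9/8 + 274.39ms (3/8)
3. 1097.561ms @ 3/2 + 365.854ms (1/2)
4. 1463.415ms @ 2 + 146.341ms (1/5)
5. 1609.756ms @ 11/5 + 146.341ms (1/5)
6. 1756.098ms @ 12/5 + 146.341ms (1/5)
7. 1902.439ms @ 13/5 + 146.341ms (1/5)
8. 2048.78ms @ 14/5 + 146.341ms (1/5)
9. 2195.122ms @ 3 + 731.707ms (1)
10. 2926.829ms @ 4 + 731.707ms (1)
11. 3658.537ms @ 5 + 731.707ms (1)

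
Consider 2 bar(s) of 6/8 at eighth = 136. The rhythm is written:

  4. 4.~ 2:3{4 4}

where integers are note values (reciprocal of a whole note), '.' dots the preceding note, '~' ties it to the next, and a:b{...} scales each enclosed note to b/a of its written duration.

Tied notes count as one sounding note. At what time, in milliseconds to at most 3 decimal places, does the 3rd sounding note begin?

note 3 onset = 9b = 3970.588ms

1. 0.0ms @ 0 + 1323.529ms (3)
2. 1323.529ms @ 3 + 2647.059ms (6)
3. 3970.588ms @ 9 + 1323.529ms (3)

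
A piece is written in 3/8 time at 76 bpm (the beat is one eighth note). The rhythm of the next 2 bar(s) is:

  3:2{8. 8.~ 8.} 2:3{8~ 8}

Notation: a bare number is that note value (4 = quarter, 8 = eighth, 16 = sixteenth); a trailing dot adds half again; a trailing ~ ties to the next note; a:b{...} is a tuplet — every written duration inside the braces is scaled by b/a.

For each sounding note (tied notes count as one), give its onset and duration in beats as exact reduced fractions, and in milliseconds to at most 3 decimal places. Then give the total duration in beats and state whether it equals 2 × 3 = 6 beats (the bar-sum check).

1) 0.0ms=0b +789.474ms=1b
2) 789.474ms=1b +1578.947ms=2b
3) 2368.421ms=3b +2368.421ms=3b
Σ=6b of 6 (76bpm 3/8) — PASS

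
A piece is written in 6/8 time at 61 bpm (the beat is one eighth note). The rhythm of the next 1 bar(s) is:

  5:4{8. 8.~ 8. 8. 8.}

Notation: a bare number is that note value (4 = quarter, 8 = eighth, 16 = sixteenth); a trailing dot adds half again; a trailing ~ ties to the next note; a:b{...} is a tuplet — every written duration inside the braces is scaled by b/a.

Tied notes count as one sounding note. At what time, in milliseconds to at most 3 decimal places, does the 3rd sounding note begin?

note 3 onset = 18/5b = 3540.984ms

1. 0.0ms @ 0 + 1180.328ms (6/5)
2. 1180.328ms @ 6/5 + 2360.656ms (12/5)
3. 3540.984ms @ 18/5 + 1180.328ms (6/5)
4. 4721.311ms @ 24/5 + 1180.328ms (6/5)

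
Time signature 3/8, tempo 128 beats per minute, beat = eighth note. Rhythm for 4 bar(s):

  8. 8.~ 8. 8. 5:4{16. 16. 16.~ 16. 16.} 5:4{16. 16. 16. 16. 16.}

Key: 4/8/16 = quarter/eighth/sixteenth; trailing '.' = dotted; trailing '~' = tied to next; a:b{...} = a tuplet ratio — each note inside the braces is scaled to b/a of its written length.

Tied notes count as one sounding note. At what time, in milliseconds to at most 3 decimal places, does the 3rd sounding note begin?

note 3 onset = 9/2b = 2109.375ms

1. 0.0ms @ 0 + 703.125ms (3/2)
2. 703.125ms @ 3/2 + 1406.25ms (3)
3. 2109.375ms @ 9/2 + 703.125ms (3/2)
4. 2812.5ms @ 6 + 281.25ms (3/5)
5. 3093.75ms @ 33/5 + 281.25ms (3/5)
6. 3375.0ms @ 36/5 + 562.5ms (6/5)
7. 3937.5ms @ 42/5 + 281.25ms (3/5)
8. 4218.75ms @ 9 + 281.25ms (3/5)
9. 4500.0ms @ 48/5 + 281.25ms (3/5)
10. 4781.25ms @ 51/5 + 281.25ms (3/5)
11. 5062.5ms @ 54/5 + 281.25ms (3/5)
12. 5343.75ms @ 57/5 + 281.25ms (3/5)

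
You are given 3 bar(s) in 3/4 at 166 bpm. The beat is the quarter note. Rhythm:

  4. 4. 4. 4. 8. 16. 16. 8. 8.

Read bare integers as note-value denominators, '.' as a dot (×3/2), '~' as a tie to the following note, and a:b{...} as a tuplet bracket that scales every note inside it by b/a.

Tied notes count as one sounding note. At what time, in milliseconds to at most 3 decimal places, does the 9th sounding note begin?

note 9 onset = 33/4b = 2981.928ms

1. 0.0ms @ 0 + 542.169ms (3/2)
2. 542.169ms @ 3/2 + 542.169ms (3/2)
3. 1084.337ms @ 3 + 542.169ms (3/2)
4. 1626.506ms @ 9/2 + 542.169ms (3/2)
5. 2168.675ms @ 6 + 271.084ms (3/4)
6. 2439.759ms @ 27/4 + 135.542ms (3/8)
7. 2575.301ms @ 57/8 + 135.542ms (3/8)
8. 2710.843ms @ 15/2 + 271.084ms (3/4)
9. 2981.928ms @ 33/4 + 271.084ms (3/4)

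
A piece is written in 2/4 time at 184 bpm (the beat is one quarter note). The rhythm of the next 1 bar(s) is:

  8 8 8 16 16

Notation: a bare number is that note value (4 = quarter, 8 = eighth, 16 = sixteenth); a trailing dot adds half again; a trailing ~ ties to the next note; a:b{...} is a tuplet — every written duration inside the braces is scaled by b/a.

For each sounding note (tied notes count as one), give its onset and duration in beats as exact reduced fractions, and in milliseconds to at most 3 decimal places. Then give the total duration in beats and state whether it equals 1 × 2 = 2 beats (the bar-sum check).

1) 0.0ms=0b +163.043ms=1/2b
2) 163.043ms=1/2b +163.043ms=1/2b
3) 326.087ms=1b +163.043ms=1/2b
4) 489.13ms=3/2b +81.522ms=1/4b
5) 570.652ms=7/4b +81.522ms=1/4b
Σ=2b of 2 (184bpm 2/4) — PASS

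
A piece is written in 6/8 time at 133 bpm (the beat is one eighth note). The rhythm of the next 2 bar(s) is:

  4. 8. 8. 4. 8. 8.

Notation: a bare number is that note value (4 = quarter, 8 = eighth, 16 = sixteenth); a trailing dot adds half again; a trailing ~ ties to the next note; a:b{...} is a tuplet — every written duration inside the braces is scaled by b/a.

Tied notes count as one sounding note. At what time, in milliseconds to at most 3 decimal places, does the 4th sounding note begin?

note 4 onset = 6b = 2706.767ms

1. 0.0ms @ 0 + 1353.383ms (3)
2. 1353.383ms @ 3 + 676.692ms (3/2)
3. 2030.075ms @ 9/2 + 676.692ms (3/2)
4. 2706.767ms @ 6 + 1353.383ms (3)
5. 4060.15ms @ 9 + 676.692ms (3/2)
6. 4736.842ms @ 21/2 + 676.692ms (3/2)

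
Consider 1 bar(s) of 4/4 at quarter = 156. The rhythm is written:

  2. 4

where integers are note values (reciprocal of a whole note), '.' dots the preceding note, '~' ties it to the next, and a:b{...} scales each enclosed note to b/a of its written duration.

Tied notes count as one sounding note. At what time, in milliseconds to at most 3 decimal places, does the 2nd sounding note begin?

1. 0.0ms @ 0 + 1153.846ms (3)
2. 1153.846ms @ 3 + 384.615ms (1)

note 2 onset = 3b = 1153.846ms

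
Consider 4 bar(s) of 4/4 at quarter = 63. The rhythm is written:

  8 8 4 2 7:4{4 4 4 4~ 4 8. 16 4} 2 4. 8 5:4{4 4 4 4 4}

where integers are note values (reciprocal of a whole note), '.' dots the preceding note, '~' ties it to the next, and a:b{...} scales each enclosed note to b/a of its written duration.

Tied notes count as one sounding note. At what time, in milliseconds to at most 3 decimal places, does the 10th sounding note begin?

note 10 onset = 51/7b = 6938.776ms

1. 0.0ms @ 0 + 476.19ms (1/2)
2. 476.19ms @ 1/2 + 476.19ms (1/2)
3. 952.381ms @ 1 + 952.381ms (1)
4. 1904.762ms @ 2 + 1904.762ms (2)
5. 3809.524ms @ 4 + 544.218ms (4/7)
6. 4353.741ms @ 32/7 + 544.218ms (4/7)
7. 4897.959ms @ 36/7 + 544.218ms (4/7)
8. 5442.177ms @ 40/7 + 1088.435ms (8/7)
9. 6530.612ms @ 48/7 + 408.163ms (3/7)
10. 6938.776ms @ 51/7 + 136.054ms (1/7)
11. 7074.83ms @ 52/7 + 544.218ms (4/7)
12. 7619.048ms @ 8 + 1904.762ms (2)
13. 9523.81ms @ 10 + 1428.571ms (3/2)
14. 10952.381ms @ 23/2 + 476.19ms (1/2)
15. 11428.571ms @ 12 + 761.905ms (4/5)
16. 12190.476ms @ 64/5 + 761.905ms (4/5)
17. 12952.381ms @ 68/5 + 761.905ms (4/5)
18. 13714.286ms @ 72/5 + 761.905ms (4/5)
19. 14476.19ms @ 76/5 + 761.905ms (4/5)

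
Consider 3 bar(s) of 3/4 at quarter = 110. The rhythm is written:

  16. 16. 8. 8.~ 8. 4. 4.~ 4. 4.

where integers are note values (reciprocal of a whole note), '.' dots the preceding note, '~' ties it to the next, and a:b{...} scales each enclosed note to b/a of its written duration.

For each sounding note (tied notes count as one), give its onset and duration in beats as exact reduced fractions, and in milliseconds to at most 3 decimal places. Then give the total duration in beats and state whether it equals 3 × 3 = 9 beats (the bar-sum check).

1) 0.0ms=0b +204.545ms=3/8b
2) 204.545ms=3/8b +204.545ms=3/8b
3) 409.091ms=3/4b +409.091ms=3/4b
4) 818.182ms=3/2b +818.182ms=3/2b
5) 1636.364ms=3b +818.182ms=3/2b
6) 2454.545ms=9/2b +1636.364ms=3b
7) 4090.909ms=15/2b +818.182ms=3/2b
Σ=9b of 9 (110bpm 3/4) — PASS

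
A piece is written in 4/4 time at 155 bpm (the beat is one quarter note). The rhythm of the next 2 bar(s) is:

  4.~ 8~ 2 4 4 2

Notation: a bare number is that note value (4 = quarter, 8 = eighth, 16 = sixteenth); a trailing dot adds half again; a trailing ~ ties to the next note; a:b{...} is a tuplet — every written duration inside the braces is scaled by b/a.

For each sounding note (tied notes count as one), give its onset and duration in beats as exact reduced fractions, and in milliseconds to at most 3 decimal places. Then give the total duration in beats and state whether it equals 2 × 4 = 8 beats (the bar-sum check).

1) 0.0ms=0b +1548.387ms=4b
2) 1548.387ms=4b +387.097ms=1b
3) 1935.484ms=5b +387.097ms=1b
4) 2322.581ms=6b +774.194ms=2b
Σ=8b of 8 (155bpm 4/4) — PASS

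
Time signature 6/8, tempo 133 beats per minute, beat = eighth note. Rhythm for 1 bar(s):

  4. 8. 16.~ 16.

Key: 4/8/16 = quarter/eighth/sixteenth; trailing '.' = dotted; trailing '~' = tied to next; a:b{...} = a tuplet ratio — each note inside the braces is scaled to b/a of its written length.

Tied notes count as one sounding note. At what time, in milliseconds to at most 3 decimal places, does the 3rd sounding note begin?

1. 0.0ms @ 0 + 1353.383ms (3)
2. 1353.383ms @ 3 + 676.692ms (3/2)
3. 2030.075ms @ 9/2 + 676.692ms (3/2)

note 3 onset = 9/2b = 2030.075ms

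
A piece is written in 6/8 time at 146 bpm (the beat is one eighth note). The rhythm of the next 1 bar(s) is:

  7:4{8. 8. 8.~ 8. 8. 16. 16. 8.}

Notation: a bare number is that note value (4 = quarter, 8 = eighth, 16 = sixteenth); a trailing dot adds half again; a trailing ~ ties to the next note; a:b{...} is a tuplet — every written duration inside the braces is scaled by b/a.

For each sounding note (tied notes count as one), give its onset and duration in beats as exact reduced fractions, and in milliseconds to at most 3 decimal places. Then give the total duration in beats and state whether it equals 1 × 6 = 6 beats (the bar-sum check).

1) 0.0ms=0b +352.25ms=6/7b
2) 352.25ms=6/7b +352.25ms=6/7b
3) 704.501ms=12/7b +704.501ms=12/7b
4) 1409.002ms=24/7b +352.25ms=6/7b
5) 1761.252ms=30/7b +176.125ms=3/7b
6) 1937.378ms=33/7b +176.125ms=3/7b
7) 2113.503ms=36/7b +352.25ms=6/7b
Σ=6b of 6 (146bpm 6/8) — PASS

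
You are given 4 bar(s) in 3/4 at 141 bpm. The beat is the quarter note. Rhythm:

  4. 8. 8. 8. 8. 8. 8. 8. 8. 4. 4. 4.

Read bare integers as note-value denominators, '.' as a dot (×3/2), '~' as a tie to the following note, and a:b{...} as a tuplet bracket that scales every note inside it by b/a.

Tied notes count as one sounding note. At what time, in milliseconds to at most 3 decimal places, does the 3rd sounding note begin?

1. 0.0ms @ 0 + 638.298ms (3/2)
2. 638.298ms @ 3/2 + 319.149ms (3/4)
3. 957.447ms @ 9/4 + 319.149ms (3/4)
4. 1276.596ms @ 3 + 319.149ms (3/4)
5. 1595.745ms @ 15/4 + 319.149ms (3/4)
6. 1914.894ms @ 9/2 + 319.149ms (3/4)
7. 2234.043ms @ 21/4 + 319.149ms (3/4)
8. 2553.191ms @ 6 + 319.149ms (3/4)
9. 2872.34ms @ 27/4 + 319.149ms (3/4)
10. 3191.489ms @ 15/2 + 638.298ms (3/2)
11. 3829.787ms @ 9 + 638.298ms (3/2)
12. 4468.085ms @ 21/2 + 638.298ms (3/2)

note 3 onset = 9/4b = 957.447ms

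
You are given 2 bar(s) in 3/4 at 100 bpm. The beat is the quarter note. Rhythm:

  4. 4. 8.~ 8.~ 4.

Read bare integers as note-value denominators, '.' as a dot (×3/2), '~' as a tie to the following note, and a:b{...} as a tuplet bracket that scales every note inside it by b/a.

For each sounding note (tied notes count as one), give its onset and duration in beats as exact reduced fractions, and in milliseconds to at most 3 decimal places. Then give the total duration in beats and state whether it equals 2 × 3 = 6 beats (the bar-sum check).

1) 0.0ms=0b +900.0ms=3/2b
2) 900.0ms=3/2b +900.0ms=3/2b
3) 1800.0ms=3b +1800.0ms=3b
Σ=6b of 6 (100bpm 3/4) — PASS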